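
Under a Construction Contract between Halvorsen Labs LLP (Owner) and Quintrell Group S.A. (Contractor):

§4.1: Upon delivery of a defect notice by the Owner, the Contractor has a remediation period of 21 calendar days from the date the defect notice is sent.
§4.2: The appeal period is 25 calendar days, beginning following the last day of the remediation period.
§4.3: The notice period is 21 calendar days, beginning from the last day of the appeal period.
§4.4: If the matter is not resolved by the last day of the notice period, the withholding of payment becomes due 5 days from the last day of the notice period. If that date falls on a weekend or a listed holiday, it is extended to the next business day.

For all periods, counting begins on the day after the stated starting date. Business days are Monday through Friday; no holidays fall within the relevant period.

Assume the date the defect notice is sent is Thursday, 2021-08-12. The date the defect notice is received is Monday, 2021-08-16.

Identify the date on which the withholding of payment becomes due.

2021-10-25

The last day of the remediation period: 2021-08-12 + 21 days = 2021-09-02.
The last day of the appeal period: 25 calendar days after 2021-09-02 is 2021-09-27.
The last day of the notice period: 21 calendar days after 2021-09-27 is 2021-10-18.
Adding 5 calendar days to 2021-10-18 gives 2021-10-23, which is the date on which the withholding of payment becomes due. That falls on a Saturday, so it rolls to the next business day, Monday, 2021-10-25.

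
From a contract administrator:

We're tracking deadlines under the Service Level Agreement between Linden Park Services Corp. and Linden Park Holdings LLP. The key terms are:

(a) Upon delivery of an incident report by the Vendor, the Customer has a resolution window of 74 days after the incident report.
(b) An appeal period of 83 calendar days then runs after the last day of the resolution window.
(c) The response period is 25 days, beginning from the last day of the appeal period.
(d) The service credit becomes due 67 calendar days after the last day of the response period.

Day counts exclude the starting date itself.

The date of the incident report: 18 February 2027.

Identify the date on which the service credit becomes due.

25 October 2027

Adding 74 calendar days to 18 February 2027 gives 3 May 2027, which is the last day of the resolution window.
Adding 83 calendar days to 3 May 2027 gives 25 July 2027, which is the last day of the appeal period.
The last day of the response period: 25 calendar days after 25 July 2027 is 19 August 2027.
The date on which the service credit becomes due: 19 August 2027 + 67 days = 25 October 2027.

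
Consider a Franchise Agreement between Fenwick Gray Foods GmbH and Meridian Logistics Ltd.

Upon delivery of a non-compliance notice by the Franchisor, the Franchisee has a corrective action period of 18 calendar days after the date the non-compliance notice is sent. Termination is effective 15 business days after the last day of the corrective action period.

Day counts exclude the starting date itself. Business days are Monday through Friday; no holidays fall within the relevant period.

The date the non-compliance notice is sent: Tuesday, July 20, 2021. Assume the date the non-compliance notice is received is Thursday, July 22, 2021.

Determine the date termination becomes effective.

August 27, 2021

The last day of the corrective action period: 18 calendar days after July 20, 2021 is August 7, 2021.
From Saturday, August 7, 2021, 15 business days (Aug 9, Aug 10, Aug 11, Aug 12, …, Aug 25, Aug 26, Aug 27, skipping weekends) brings us to Friday, August 27, 2021, which is the date termination becomes effective.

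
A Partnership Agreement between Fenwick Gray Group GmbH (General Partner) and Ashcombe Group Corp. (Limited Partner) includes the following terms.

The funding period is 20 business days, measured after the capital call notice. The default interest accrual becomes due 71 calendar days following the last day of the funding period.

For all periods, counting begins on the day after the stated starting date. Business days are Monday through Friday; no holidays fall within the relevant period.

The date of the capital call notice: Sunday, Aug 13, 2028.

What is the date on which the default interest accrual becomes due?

From Sunday, Aug 13, 2028, 20 business days (Aug 14, Aug 15, Aug 16, Aug 17, …, Sep 6, Sep 7, Sep 8, skipping weekends) brings us to Friday, Sep 8, 2028, which is the last day of the funding period.
Adding 71 calendar days to Sep 8, 2028 gives Nov 18, 2028, which is the date on which the default interest accrual becomes due.

Nov 18, 2028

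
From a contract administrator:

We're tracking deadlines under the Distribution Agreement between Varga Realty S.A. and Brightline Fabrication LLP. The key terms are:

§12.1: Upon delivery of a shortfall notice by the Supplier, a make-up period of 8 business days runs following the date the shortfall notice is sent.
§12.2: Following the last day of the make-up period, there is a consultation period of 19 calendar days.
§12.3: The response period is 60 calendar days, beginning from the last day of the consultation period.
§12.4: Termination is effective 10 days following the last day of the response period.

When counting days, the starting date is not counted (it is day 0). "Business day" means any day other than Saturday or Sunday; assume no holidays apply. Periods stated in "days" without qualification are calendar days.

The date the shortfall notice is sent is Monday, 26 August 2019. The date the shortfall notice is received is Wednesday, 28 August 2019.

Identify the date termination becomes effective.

From Monday, 26 August 2019, 8 business days (Aug 27, Aug 28, Aug 29, Aug 30, Sep 2, Sep 3, Sep 4, Sep 5, skipping weekends) brings us to Thursday, 5 September 2019, which is the last day of the make-up period.
The last day of the consultation period: 5 September 2019 + 19 days = 24 September 2019.
The last day of the response period: 24 September 2019 + 60 days = 23 November 2019.
The date termination becomes effective: 10 calendar days after 23 November 2019 is 3 December 2019.

3 December 2019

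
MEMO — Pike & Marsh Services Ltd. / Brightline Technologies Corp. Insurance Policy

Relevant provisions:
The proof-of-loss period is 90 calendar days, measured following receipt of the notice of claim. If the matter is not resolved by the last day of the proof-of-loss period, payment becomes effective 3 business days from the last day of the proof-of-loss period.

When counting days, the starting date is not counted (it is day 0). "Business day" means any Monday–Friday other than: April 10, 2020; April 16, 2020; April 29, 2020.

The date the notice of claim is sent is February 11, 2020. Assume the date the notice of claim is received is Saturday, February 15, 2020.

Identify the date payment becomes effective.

The last day of the proof-of-loss period: 90 calendar days after February 15, 2020 is May 15, 2020.
The date payment becomes effective: 3 business days after Friday, May 15, 2020, skipping weekends — May 18, May 19, May 20 — lands on Wednesday, May 20, 2020.

May 20, 2020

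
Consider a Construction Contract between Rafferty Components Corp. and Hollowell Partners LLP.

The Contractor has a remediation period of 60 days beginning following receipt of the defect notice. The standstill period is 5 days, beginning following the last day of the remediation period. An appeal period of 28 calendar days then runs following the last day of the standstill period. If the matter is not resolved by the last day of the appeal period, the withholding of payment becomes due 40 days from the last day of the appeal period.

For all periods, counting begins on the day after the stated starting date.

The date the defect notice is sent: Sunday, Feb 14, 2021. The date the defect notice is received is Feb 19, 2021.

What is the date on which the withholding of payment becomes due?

The last day of the remediation period: Feb 19, 2021 + 60 days = Apr 20, 2021.
Adding 5 calendar days to Apr 20, 2021 gives Apr 25, 2021, which is the last day of the standstill period.
The last day of the appeal period: Apr 25, 2021 + 28 days = May 23, 2021.
The date on which the withholding of payment becomes due: 40 calendar days after May 23, 2021 is Jul 2, 2021.

Jul 2, 2021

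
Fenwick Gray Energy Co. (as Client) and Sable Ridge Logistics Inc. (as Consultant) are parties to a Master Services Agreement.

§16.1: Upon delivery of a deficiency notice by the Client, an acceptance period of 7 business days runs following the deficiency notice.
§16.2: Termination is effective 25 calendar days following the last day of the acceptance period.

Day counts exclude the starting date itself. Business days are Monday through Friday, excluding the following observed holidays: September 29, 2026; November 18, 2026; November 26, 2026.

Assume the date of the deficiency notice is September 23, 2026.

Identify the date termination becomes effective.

October 30, 2026

The last day of the acceptance period: 7 business days after Wednesday, September 23, 2026, skipping weekends and the listed holiday on Sep 29 — Sep 24, Sep 25, Sep 28, Sep 30, Oct 1, Oct 2, Oct 5 — lands on Monday, October 5, 2026.
The date termination becomes effective: October 5, 2026 + 25 days = October 30, 2026.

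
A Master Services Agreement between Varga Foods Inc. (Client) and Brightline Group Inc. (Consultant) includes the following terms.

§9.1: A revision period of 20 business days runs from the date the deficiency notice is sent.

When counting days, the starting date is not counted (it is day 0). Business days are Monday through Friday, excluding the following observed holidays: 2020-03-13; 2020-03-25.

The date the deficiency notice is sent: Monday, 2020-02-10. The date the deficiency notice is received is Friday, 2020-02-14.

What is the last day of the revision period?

From Monday, 2020-02-10, 20 business days (Feb 11, Feb 12, Feb 13, Feb 14, …, Mar 5, Mar 6, Mar 9, skipping weekends) brings us to Monday, 2020-03-09, which is the last day of the revision period.

2020-03-09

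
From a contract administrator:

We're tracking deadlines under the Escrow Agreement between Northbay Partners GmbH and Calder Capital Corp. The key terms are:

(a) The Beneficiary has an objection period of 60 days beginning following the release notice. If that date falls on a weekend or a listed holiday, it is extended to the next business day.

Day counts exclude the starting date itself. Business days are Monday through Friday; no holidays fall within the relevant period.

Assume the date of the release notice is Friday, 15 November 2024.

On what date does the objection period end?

Adding 60 calendar days to 15 November 2024 gives 14 January 2025, which is the last day of the objection period. 14 January 2025 is a Tuesday, so no roll-forward applies.

14 January 2025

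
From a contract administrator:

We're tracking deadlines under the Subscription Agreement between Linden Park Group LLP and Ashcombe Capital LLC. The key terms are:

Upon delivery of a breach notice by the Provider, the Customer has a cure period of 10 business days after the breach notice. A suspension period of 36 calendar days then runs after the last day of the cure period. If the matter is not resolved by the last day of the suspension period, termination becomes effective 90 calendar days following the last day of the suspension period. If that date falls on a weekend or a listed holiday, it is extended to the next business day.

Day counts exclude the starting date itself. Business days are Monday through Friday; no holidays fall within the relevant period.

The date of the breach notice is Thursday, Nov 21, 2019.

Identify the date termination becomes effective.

The last day of the cure period: counting 10 business days from Thursday, Nov 21, 2019 (Nov 22, Nov 25, Nov 26, Nov 27, Nov 28, Nov 29, Dec 2, Dec 3, Dec 4, Dec 5, skipping weekends) reaches Thursday, Dec 5, 2019.
The last day of the suspension period: Dec 5, 2019 + 36 days = Jan 10, 2020.
The date termination becomes effective: Jan 10, 2020 + 90 days = Apr 9, 2020. Apr 9, 2020 is a Thursday, so no roll-forward applies.

Apr 9, 2020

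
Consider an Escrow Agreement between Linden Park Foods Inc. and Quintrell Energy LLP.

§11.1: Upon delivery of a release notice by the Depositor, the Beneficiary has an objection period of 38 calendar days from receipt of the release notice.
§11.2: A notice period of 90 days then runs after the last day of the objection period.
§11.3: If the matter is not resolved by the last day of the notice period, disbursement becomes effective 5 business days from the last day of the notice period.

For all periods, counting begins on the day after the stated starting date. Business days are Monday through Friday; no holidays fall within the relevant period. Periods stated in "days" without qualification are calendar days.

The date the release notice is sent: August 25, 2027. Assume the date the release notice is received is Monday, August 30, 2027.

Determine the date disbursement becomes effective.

Adding 38 calendar days to August 30, 2027 gives October 7, 2027, which is the last day of the objection period.
Adding 90 calendar days to October 7, 2027 gives January 5, 2028, which is the last day of the notice period.
From Wednesday, January 5, 2028, 5 business days (Jan 6, Jan 7, Jan 10, Jan 11, Jan 12, skipping weekends) brings us to Wednesday, January 12, 2028, which is the date disbursement becomes effective.

January 12, 2028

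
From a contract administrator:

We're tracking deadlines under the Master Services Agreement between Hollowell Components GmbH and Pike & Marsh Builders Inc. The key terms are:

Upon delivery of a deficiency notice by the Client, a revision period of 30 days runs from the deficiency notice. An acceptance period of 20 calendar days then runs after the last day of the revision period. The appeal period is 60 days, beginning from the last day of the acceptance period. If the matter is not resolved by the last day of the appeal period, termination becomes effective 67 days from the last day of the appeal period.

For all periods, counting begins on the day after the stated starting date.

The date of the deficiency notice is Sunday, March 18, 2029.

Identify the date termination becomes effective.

September 11, 2029

The last day of the revision period: March 18, 2029 + 30 days = April 17, 2029.
The last day of the acceptance period: April 17, 2029 + 20 days = May 7, 2029.
Adding 60 calendar days to May 7, 2029 gives July 6, 2029, which is the last day of the appeal period.
Adding 67 calendar days to July 6, 2029 gives September 11, 2029, which is the date termination becomes effective.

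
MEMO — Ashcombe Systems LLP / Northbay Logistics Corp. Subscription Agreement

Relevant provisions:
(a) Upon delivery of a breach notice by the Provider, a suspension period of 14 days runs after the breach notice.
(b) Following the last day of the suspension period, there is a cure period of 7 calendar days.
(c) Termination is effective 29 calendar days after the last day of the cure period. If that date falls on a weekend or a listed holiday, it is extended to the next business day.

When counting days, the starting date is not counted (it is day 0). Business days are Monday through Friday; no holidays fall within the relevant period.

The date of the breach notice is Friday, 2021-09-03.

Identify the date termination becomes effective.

2021-10-25

Adding 14 calendar days to 2021-09-03 gives 2021-09-17, which is the last day of the suspension period.
The last day of the cure period: 2021-09-17 + 7 days = 2021-09-24.
Adding 29 calendar days to 2021-09-24 gives 2021-10-23, which is the date termination becomes effective. That falls on a Saturday, so it rolls to the next business day, Monday, 2021-10-25.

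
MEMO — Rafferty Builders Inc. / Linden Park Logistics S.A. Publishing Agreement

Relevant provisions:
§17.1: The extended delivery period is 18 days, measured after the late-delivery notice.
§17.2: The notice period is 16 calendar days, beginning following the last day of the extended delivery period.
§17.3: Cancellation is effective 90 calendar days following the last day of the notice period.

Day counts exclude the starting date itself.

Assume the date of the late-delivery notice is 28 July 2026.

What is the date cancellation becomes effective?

29 November 2026

The last day of the extended delivery period: 18 calendar days after 28 July 2026 is 15 August 2026.
The last day of the notice period: 15 August 2026 + 16 days = 31 August 2026.
The date cancellation becomes effective: 31 August 2026 + 90 days = 29 November 2026.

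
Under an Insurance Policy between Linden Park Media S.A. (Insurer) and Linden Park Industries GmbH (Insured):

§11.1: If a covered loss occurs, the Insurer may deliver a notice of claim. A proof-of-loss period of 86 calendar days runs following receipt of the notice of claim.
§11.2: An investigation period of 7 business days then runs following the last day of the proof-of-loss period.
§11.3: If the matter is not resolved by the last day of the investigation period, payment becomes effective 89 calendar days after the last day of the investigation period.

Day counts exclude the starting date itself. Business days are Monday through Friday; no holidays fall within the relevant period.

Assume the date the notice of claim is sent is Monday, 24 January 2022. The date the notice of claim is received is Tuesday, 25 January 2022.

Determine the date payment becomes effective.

Adding 86 calendar days to 25 January 2022 gives 21 April 2022, which is the last day of the proof-of-loss period.
From Thursday, 21 April 2022, 7 business days (Apr 22, Apr 25, Apr 26, Apr 27, Apr 28, Apr 29, May 2, skipping weekends) brings us to Monday, 2 May 2022, which is the last day of the investigation period.
Adding 89 calendar days to 2 May 2022 gives 30 July 2022, which is the date payment becomes effective.

30 July 2022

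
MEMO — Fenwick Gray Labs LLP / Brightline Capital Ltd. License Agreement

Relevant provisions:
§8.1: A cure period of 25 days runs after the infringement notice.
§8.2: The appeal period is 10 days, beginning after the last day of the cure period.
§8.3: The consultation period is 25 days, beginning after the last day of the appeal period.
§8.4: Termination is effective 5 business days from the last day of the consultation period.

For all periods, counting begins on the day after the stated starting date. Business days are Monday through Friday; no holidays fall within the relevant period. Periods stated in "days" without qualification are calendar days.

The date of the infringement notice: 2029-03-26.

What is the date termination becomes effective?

2029-06-01

The last day of the cure period: 25 calendar days after 2029-03-26 is 2029-04-20.
The last day of the appeal period: 10 calendar days after 2029-04-20 is 2029-04-30.
Adding 25 calendar days to 2029-04-30 gives 2029-05-25, which is the last day of the consultation period.
The date termination becomes effective: 5 business days after Friday, 2029-05-25, skipping weekends — May 28, May 29, May 30, May 31, Jun 1 — lands on Friday, 2029-06-01.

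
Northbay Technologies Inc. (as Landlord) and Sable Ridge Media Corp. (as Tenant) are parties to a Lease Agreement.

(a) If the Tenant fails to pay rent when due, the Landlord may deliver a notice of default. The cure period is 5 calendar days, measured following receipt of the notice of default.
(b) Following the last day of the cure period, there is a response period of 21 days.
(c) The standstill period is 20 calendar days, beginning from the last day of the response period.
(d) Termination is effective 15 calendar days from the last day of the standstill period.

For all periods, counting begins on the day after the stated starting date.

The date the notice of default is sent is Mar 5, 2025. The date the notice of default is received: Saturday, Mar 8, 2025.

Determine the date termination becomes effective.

The last day of the cure period: Mar 8, 2025 + 5 days = Mar 13, 2025.
The last day of the response period: 21 calendar days after Mar 13, 2025 is Apr 3, 2025.
The last day of the standstill period: 20 calendar days after Apr 3, 2025 is Apr 23, 2025.
Adding 15 calendar days to Apr 23, 2025 gives May 8, 2025, which is the date termination becomes effective.

May 8, 2025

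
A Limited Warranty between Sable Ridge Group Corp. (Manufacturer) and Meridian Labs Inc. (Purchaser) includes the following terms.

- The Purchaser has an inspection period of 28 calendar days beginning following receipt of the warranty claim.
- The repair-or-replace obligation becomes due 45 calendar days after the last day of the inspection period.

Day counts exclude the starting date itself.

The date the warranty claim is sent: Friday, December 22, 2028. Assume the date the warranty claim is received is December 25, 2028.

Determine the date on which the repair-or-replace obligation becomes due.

March 8, 2029

Adding 28 calendar days to December 25, 2028 gives January 22, 2029, which is the last day of the inspection period.
The date on which the repair-or-replace obligation becomes due: January 22, 2029 + 45 days = March 8, 2029.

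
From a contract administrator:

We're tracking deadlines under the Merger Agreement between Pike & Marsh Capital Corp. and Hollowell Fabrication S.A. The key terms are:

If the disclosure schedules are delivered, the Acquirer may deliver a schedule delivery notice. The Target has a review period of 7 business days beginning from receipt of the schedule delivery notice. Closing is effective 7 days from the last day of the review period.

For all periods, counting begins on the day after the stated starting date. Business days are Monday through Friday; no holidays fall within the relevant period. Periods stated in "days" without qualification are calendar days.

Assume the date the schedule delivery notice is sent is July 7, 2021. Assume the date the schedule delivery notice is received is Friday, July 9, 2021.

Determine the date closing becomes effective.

From Friday, July 9, 2021, 7 business days (Jul 12, Jul 13, Jul 14, Jul 15, Jul 16, Jul 19, Jul 20, skipping weekends) brings us to Tuesday, July 20, 2021, which is the last day of the review period.
Adding 7 calendar days to July 20, 2021 gives July 27, 2021, which is the date closing becomes effective.

July 27, 2021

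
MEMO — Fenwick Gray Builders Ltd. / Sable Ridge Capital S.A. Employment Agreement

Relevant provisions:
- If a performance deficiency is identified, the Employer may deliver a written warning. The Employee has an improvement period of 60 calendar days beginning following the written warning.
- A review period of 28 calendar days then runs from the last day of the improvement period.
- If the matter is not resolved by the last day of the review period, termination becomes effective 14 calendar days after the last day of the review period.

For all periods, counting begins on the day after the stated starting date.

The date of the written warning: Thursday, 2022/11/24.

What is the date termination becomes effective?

The last day of the improvement period: 60 calendar days after 2022/11/24 is 2023/01/23.
The last day of the review period: 28 calendar days after 2023/01/23 is 2023/02/20.
The date termination becomes effective: 2023/02/20 + 14 days = 2023/03/06.

2023/03/06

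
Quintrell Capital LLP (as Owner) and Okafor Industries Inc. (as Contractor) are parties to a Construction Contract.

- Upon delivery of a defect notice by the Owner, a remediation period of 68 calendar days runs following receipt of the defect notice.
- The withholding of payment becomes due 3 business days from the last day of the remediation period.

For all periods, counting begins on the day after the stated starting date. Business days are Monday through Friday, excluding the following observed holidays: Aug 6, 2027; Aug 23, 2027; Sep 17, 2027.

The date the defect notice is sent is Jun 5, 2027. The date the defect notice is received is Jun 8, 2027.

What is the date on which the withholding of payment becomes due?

The last day of the remediation period: 68 calendar days after Jun 8, 2027 is Aug 15, 2027.
The date on which the withholding of payment becomes due: 3 business days after Sunday, Aug 15, 2027, skipping weekends — Aug 16, Aug 17, Aug 18 — lands on Wednesday, Aug 18, 2027.

Aug 18, 2027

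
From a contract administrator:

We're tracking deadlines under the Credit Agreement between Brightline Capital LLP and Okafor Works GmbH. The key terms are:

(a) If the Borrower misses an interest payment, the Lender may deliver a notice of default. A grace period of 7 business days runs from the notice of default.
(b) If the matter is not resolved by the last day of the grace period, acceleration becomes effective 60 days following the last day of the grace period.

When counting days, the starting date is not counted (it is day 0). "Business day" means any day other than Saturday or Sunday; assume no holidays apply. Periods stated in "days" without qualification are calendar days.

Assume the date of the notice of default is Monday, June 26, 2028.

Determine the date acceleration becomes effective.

The last day of the grace period: counting 7 business days from Monday, June 26, 2028 (Jun 27, Jun 28, Jun 29, Jun 30, Jul 3, Jul 4, Jul 5, skipping weekends) reaches Wednesday, July 5, 2028.
Adding 60 calendar days to July 5, 2028 gives September 3, 2028, which is the date acceleration becomes effective.

September 3, 2028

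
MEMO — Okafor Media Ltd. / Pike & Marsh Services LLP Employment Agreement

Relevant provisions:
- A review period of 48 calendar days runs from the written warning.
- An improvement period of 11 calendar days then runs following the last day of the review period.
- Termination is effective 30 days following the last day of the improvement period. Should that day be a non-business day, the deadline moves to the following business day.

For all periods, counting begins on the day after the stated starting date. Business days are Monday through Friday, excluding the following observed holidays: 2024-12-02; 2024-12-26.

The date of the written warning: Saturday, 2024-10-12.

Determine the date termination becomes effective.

The last day of the review period: 48 calendar days after 2024-10-12 is 2024-11-29.
The last day of the improvement period: 2024-11-29 + 11 days = 2024-12-10.
The date termination becomes effective: 2024-12-10 + 30 days = 2025-01-09. 2025-01-09 is a Thursday and is not a listed holiday, so no roll-forward applies.

2025-01-09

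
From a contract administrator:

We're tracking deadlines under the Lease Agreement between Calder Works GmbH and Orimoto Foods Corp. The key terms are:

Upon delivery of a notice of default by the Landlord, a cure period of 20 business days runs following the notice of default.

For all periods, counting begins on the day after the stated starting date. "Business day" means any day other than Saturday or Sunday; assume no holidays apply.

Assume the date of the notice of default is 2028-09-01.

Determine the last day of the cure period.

2028-09-29

From Friday, 2028-09-01, 20 business days (Sep 4, Sep 5, Sep 6, Sep 7, …, Sep 27, Sep 28, Sep 29, skipping weekends) brings us to Friday, 2028-09-29, which is the last day of the cure period.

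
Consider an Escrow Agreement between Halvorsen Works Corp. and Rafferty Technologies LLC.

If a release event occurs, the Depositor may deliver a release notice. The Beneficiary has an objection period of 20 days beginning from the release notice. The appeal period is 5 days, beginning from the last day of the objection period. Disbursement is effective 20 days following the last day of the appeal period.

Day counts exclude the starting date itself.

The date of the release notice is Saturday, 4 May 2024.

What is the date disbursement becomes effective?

18 June 2024

The last day of the objection period: 4 May 2024 + 20 days = 24 May 2024.
The last day of the appeal period: 24 May 2024 + 5 days = 29 May 2024.
The date disbursement becomes effective: 29 May 2024 + 20 days = 18 June 2024.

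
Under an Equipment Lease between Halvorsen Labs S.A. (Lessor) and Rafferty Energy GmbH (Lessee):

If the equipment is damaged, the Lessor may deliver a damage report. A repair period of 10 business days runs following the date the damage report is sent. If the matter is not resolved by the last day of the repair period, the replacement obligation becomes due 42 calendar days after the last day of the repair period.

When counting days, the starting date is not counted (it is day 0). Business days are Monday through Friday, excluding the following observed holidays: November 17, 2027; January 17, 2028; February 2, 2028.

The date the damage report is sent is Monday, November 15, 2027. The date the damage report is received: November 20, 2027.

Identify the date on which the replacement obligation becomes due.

January 11, 2028

From Monday, November 15, 2027, 10 business days (Nov 16, Nov 18, Nov 19, Nov 22, Nov 23, Nov 24, Nov 25, Nov 26, Nov 29, Nov 30, skipping weekends and the listed holiday on Nov 17) brings us to Tuesday, November 30, 2027, which is the last day of the repair period.
The date on which the replacement obligation becomes due: November 30, 2027 + 42 days = January 11, 2028.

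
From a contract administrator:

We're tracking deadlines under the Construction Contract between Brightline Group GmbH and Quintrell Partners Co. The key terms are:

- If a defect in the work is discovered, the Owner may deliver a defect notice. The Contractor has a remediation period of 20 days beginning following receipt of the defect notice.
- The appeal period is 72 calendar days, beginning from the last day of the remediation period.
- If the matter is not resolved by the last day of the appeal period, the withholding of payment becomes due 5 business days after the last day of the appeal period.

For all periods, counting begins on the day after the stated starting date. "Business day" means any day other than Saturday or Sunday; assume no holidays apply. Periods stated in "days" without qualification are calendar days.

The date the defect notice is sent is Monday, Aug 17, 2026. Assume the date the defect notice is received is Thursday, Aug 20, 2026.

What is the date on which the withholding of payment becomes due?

Nov 27, 2026

Adding 20 calendar days to Aug 20, 2026 gives Sep 9, 2026, which is the last day of the remediation period.
The last day of the appeal period: 72 calendar days after Sep 9, 2026 is Nov 20, 2026.
The date on which the withholding of payment becomes due: counting 5 business days from Friday, Nov 20, 2026 (Nov 23, Nov 24, Nov 25, Nov 26, Nov 27, skipping weekends) reaches Friday, Nov 27, 2026.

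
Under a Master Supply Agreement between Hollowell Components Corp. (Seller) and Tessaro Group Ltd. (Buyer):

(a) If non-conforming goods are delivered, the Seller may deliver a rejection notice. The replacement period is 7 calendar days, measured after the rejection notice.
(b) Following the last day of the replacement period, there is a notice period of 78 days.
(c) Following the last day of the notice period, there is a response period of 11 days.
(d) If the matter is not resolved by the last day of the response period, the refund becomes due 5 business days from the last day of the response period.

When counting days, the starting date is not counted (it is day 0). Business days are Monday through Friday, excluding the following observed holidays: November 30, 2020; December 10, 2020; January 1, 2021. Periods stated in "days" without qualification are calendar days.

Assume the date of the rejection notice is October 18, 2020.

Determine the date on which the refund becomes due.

Adding 7 calendar days to October 18, 2020 gives October 25, 2020, which is the last day of the replacement period.
Adding 78 calendar days to October 25, 2020 gives January 11, 2021, which is the last day of the notice period.
The last day of the response period: January 11, 2021 + 11 days = January 22, 2021.
From Friday, January 22, 2021, 5 business days (Jan 25, Jan 26, Jan 27, Jan 28, Jan 29, skipping weekends) brings us to Friday, January 29, 2021, which is the date on which the refund becomes due.

January 29, 2021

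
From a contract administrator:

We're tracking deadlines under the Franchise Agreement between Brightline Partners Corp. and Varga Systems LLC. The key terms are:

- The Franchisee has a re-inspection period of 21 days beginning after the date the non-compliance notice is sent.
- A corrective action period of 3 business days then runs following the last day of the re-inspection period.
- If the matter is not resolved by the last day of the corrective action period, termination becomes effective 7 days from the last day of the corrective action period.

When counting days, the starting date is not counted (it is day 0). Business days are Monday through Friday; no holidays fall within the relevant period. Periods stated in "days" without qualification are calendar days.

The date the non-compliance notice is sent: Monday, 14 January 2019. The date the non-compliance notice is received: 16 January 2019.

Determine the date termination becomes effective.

14 February 2019

Adding 21 calendar days to 14 January 2019 gives 4 February 2019, which is the last day of the re-inspection period.
From Monday, 4 February 2019, 3 business days (Feb 5, Feb 6, Feb 7, skipping weekends) brings us to Thursday, 7 February 2019, which is the last day of the corrective action period.
Adding 7 calendar days to 7 February 2019 gives 14 February 2019, which is the date termination becomes effective.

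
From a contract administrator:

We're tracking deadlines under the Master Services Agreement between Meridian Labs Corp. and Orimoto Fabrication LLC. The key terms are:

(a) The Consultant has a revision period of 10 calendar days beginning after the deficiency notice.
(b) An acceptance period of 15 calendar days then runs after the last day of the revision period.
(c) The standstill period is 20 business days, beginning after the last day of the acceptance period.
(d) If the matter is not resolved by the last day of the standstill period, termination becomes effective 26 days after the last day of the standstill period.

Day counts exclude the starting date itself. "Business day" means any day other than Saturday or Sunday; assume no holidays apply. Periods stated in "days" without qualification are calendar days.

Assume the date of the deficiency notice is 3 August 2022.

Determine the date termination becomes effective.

The last day of the revision period: 10 calendar days after 3 August 2022 is 13 August 2022.
The last day of the acceptance period: 15 calendar days after 13 August 2022 is 28 August 2022.
The last day of the standstill period: counting 20 business days from Sunday, 28 August 2022 (Aug 29, Aug 30, Aug 31, Sep 1, …, Sep 21, Sep 22, Sep 23, skipping weekends) reaches Friday, 23 September 2022.
Adding 26 calendar days to 23 September 2022 gives 19 October 2022, which is the date termination becomes effective.

19 October 2022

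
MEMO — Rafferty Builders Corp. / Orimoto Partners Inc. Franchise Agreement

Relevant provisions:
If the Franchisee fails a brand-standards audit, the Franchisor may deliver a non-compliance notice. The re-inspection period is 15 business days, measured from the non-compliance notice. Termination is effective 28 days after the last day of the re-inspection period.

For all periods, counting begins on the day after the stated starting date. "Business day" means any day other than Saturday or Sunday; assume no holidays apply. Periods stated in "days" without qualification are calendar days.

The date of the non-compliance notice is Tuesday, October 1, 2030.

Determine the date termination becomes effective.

November 19, 2030

From Tuesday, October 1, 2030, 15 business days (Oct 2, Oct 3, Oct 4, Oct 7, …, Oct 18, Oct 21, Oct 22, skipping weekends) brings us to Tuesday, October 22, 2030, which is the last day of the re-inspection period.
The date termination becomes effective: 28 calendar days after October 22, 2030 is November 19, 2030.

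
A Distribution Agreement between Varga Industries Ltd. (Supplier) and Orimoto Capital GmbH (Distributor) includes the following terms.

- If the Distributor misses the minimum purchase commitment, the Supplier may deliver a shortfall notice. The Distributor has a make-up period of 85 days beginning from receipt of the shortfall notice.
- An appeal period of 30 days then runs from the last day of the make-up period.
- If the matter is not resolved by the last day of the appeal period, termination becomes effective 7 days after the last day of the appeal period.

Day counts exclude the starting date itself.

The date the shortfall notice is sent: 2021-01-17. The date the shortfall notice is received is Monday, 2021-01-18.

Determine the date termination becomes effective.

The last day of the make-up period: 2021-01-18 + 85 days = 2021-04-13.
Adding 30 calendar days to 2021-04-13 gives 2021-05-13, which is the last day of the appeal period.
Adding 7 calendar days to 2021-05-13 gives 2021-05-20, which is the date termination becomes effective.

2021-05-20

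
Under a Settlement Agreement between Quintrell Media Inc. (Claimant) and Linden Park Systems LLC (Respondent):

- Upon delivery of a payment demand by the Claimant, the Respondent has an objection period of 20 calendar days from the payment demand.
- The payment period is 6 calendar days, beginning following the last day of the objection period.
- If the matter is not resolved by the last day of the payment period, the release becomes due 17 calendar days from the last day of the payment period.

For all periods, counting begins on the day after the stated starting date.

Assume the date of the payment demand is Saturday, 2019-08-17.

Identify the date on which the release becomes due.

Adding 20 calendar days to 2019-08-17 gives 2019-09-06, which is the last day of the objection period.
The last day of the payment period: 2019-09-06 + 6 days = 2019-09-12.
Adding 17 calendar days to 2019-09-12 gives 2019-09-29, which is the date on which the release becomes due.

2019-09-29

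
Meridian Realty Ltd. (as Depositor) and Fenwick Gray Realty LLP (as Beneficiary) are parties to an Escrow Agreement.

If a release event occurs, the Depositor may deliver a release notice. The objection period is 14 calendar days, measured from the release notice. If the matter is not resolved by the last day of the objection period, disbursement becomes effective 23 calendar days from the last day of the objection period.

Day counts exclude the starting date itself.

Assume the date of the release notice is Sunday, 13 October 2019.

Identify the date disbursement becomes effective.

19 November 2019

The last day of the objection period: 14 calendar days after 13 October 2019 is 27 October 2019.
The date disbursement becomes effective: 27 October 2019 + 23 days = 19 November 2019.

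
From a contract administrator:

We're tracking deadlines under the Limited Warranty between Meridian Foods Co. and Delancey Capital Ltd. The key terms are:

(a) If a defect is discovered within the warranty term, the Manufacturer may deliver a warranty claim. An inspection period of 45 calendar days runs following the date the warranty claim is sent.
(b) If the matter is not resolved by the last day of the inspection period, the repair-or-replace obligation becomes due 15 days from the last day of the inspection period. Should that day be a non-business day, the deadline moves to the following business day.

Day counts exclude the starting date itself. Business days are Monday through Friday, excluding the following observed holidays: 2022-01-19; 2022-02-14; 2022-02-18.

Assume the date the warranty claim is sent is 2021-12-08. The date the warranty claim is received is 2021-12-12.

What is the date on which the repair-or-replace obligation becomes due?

The last day of the inspection period: 45 calendar days after 2021-12-08 is 2022-01-22.
Adding 15 calendar days to 2022-01-22 gives 2022-02-06, which is the date on which the repair-or-replace obligation becomes due. That falls on a Sunday, so it rolls to the next business day, Monday, 2022-02-07.

2022-02-07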